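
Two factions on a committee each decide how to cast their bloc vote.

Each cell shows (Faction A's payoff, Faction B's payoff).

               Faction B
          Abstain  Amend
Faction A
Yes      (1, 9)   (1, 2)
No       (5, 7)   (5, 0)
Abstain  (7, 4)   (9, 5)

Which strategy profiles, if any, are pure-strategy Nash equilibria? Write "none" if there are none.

Faction A against Abstain: payoffs 1, 5, 7 → best response Abstain.
Faction A against Amend: payoffs 1, 5, 9 → best response Abstain.
Faction B against Yes: payoffs 9, 2 → best response Abstain.
Faction B against No: payoffs 7, 0 → best response Abstain.
Faction B against Abstain: payoffs 4, 5 → best response Amend.
Mutual best responses: (Abstain, Amend).

(Abstain, Amend)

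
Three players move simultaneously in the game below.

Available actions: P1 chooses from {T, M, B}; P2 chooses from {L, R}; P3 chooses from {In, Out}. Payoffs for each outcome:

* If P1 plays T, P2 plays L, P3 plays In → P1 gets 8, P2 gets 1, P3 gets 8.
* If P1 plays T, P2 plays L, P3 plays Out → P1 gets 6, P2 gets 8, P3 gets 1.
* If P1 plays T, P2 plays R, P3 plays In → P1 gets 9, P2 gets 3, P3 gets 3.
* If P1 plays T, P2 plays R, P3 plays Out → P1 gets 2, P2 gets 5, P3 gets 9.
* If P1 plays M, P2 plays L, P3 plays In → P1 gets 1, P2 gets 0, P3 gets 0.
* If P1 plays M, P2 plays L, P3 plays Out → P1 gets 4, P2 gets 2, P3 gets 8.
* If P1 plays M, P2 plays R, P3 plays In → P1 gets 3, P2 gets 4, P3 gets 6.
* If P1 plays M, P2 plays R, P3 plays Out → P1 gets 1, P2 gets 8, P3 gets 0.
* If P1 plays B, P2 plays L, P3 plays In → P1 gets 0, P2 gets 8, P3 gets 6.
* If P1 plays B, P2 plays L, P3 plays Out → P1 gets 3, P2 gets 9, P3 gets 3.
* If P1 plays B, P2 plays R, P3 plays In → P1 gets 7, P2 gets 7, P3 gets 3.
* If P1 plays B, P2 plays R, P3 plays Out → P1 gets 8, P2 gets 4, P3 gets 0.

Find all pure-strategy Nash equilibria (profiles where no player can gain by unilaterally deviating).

There is no pure-strategy Nash equilibrium.

(T, L, In): P2 can switch to R (1 → 3). Not NE.
(T, L, Out): P3 can switch to In (1 → 8). Not NE.
(T, R, In): P3 can switch to Out (3 → 9). Not NE.
(T, R, Out): P1 can switch to B (2 → 8). Not NE.
(M, L, In): P1 can switch to T (1 → 8). Not NE.
(M, L, Out): P1 can switch to T (4 → 6). Not NE.
(M, R, In): P1 can switch to T (3 → 9). Not NE.
(M, R, Out): P1 can switch to T (1 → 2). Not NE.
(The remaining 4 profiles each have a profitable deviation by the same check.)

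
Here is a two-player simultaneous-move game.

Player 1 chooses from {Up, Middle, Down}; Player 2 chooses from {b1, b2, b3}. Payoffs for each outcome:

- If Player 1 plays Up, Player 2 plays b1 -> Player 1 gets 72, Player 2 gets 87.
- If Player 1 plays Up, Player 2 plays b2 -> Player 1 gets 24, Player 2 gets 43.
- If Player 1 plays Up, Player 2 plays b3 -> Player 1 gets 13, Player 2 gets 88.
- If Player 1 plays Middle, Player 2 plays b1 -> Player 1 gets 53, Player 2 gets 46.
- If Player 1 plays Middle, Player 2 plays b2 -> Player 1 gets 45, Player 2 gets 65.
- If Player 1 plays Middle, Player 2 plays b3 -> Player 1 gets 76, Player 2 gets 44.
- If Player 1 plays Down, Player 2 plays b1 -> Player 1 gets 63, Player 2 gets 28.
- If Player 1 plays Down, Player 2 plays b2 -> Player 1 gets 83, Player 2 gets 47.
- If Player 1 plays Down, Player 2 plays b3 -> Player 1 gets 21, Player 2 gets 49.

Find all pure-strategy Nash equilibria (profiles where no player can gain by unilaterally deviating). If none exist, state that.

No pure-strategy Nash equilibrium.

Player 1 against b1: payoffs 72, 53, 63 → best response Up.
Player 1 against b2: payoffs 24, 45, 83 → best response Down.
Player 1 against b3: payoffs 13, 76, 21 → best response Middle.
Player 2 against Up: payoffs 87, 43, 88 → best response b3.
Player 2 against Middle: payoffs 46, 65, 44 → best response b2.
Player 2 against Down: payoffs 28, 47, 49 → best response b3.
No profile is a mutual best response for all players.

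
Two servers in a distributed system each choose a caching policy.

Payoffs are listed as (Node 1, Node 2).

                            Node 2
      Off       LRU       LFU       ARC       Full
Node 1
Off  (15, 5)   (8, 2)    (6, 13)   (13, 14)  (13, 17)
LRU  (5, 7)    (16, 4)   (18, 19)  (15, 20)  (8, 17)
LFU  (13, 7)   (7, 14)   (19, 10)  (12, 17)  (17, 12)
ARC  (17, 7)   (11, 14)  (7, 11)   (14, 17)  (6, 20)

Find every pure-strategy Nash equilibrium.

(Off, Off): Node 1 can switch to ARC (15 → 17). Not NE.
(Off, LRU): Node 1 can switch to LRU (8 → 16). Not NE.
(Off, LFU): Node 1 can switch to LRU (6 → 18). Not NE.
(Off, ARC): Node 1 can switch to LRU (13 → 15). Not NE.
(Off, Full): Node 1 can switch to LFU (13 → 17). Not NE.
(LRU, Off): Node 1 can switch to Off (5 → 15). Not NE.
(LRU, LRU): Node 2 can switch to Off (4 → 7). Not NE.
(LRU, LFU): Node 1 can switch to LFU (18 → 19). Not NE.
(LRU, ARC): Node 1 gets 15, best alternative 14; Node 2 gets 20, best alternative 19. No profitable deviation — NE.
(LRU, Full): Node 1 can switch to Off (8 → 13). Not NE.
(LFU, Off): Node 1 can switch to Off (13 → 15). Not NE.
(The remaining 9 profiles each have a profitable deviation by the same check.)

Pure NE: (LRU, ARC)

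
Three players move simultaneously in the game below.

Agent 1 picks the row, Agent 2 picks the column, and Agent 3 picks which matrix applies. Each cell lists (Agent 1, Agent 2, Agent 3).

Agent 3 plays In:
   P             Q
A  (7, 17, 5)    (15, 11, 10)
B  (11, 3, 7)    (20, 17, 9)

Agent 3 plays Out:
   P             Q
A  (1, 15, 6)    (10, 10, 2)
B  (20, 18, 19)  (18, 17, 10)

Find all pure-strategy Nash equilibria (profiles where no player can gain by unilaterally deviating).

(A, P, In): Agent 1 can switch to B (7 → 11). Not NE.
(A, P, Out): Agent 1 can switch to B (1 → 20). Not NE.
(A, Q, In): Agent 1 can switch to B (15 → 20). Not NE.
(A, Q, Out): Agent 1 can switch to B (10 → 18). Not NE.
(B, P, In): Agent 2 can switch to Q (3 → 17). Not NE.
(B, P, Out): Agent 1 gets 20, best alternative 1; Agent 2 gets 18, best alternative 17; Agent 3 gets 19, best alternative 7. No profitable deviation — NE.
(B, Q, In): Agent 3 can switch to Out (9 → 10). Not NE.
(B, Q, Out): Agent 2 can switch to P (17 → 18). Not NE.

Pure NE: (B, P, Out)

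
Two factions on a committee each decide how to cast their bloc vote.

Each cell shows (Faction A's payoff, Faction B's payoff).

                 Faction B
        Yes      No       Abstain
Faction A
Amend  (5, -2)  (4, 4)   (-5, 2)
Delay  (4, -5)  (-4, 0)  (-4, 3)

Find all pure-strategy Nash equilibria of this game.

Pure-strategy Nash equilibria: (Amend, No) and (Delay, Abstain)

(Amend, Yes): Faction B can switch to No (-2 → 4). Not NE.
(Amend, No): Faction A gets 4, best alternative -4; Faction B gets 4, best alternative 2. No profitable deviation — NE.
(Amend, Abstain): Faction A can switch to Delay (-5 → -4). Not NE.
(Delay, Yes): Faction A can switch to Amend (4 → 5). Not NE.
(Delay, No): Faction A can switch to Amend (-4 → 4). Not NE.
(Delay, Abstain): Faction A gets -4, best alternative -5; Faction B gets 3, best alternative 0. No profitable deviation — NE.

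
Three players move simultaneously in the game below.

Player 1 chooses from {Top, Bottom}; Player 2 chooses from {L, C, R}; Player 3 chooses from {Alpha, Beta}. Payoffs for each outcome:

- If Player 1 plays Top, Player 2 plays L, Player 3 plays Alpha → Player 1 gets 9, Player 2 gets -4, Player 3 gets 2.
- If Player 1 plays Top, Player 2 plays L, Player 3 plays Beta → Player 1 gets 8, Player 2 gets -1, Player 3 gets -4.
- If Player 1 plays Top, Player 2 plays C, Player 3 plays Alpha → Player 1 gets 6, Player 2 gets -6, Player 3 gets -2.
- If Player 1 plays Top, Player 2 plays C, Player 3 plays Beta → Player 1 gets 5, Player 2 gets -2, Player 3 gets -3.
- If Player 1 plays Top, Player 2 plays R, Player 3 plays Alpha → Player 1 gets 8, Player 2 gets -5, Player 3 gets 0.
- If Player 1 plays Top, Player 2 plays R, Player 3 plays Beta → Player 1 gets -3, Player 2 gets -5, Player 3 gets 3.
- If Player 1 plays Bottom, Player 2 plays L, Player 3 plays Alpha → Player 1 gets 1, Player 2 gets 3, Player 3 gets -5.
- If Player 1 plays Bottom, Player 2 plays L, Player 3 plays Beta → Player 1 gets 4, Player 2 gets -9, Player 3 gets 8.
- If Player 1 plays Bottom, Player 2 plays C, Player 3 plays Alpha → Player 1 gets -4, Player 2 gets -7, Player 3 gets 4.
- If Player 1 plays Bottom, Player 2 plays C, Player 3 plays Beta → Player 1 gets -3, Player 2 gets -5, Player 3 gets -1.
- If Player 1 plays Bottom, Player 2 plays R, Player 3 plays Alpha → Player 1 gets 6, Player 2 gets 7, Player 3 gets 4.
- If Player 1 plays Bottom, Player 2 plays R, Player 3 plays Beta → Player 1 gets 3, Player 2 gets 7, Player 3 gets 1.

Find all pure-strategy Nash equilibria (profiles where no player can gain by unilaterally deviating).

Pure NE: (Top, L, Alpha)

For each player, find the best response to each opponent profile; mutual best responses are the pure NE.
Player 1 against (L, Alpha): payoffs 9, 1 → best response Top.
Player 1 against (L, Beta): payoffs 8, 4 → best response Top.
Player 1 against (C, Alpha): payoffs 6, -4 → best response Top.
Player 1 against (C, Beta): payoffs 5, -3 → best response Top.
Player 1 against (R, Alpha): payoffs 8, 6 → best response Top.
Player 1 against (R, Beta): payoffs -3, 3 → best response Bottom.
Player 2 against (Top, Alpha): payoffs -4, -6, -5 → best response L.
Player 2 against (Top, Beta): payoffs -1, -2, -5 → best response L.
Player 2 against (Bottom, Alpha): payoffs 3, -7, 7 → best response R.
Player 2 against (Bottom, Beta): payoffs -9, -5, 7 → best response R.
Player 3 against (Top, L): payoffs 2, -4 → best response Alpha.
Player 3 against (Top, C): payoffs -2, -3 → best response Alpha.
Player 3 against (Top, R): payoffs 0, 3 → best response Beta.
Player 3 against (Bottom, L): payoffs -5, 8 → best response Beta.
Player 3 against (Bottom, C): payoffs 4, -1 → best response Alpha.
Player 3 against (Bottom, R): payoffs 4, 1 → best response Alpha.
Mutual best responses: (Top, L, Alpha).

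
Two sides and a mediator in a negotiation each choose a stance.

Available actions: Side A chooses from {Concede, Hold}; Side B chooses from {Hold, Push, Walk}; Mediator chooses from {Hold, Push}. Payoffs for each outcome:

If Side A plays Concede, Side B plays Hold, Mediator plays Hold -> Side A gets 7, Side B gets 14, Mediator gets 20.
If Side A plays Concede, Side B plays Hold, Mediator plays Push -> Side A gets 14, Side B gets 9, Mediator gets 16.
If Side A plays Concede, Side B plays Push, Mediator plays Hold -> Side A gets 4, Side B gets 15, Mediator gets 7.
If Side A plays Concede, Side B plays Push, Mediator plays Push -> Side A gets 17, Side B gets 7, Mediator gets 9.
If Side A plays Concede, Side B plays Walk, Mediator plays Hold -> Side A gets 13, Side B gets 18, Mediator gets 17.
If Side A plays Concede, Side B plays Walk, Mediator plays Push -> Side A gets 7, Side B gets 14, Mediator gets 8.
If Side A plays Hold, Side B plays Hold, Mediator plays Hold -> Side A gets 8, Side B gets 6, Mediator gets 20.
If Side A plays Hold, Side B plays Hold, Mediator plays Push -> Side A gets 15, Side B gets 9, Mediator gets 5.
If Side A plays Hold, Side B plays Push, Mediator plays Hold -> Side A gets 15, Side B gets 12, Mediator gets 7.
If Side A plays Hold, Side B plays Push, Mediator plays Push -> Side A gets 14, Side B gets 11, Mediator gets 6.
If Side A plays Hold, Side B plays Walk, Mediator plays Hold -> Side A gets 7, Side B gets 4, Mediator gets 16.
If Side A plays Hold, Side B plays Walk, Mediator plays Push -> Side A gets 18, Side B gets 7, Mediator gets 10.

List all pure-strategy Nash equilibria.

(Concede, Hold, Hold): Side A can switch to Hold (7 → 8). Not NE.
(Concede, Hold, Push): Side A can switch to Hold (14 → 15). Not NE.
(Concede, Push, Hold): Side A can switch to Hold (4 → 15). Not NE.
(Concede, Push, Push): Side B can switch to Hold (7 → 9). Not NE.
(Concede, Walk, Hold): Side A gets 13, best alternative 7; Side B gets 18, best alternative 15; Mediator gets 17, best alternative 8. No profitable deviation — NE.
(Concede, Walk, Push): Side A can switch to Hold (7 → 18). Not NE.
(Hold, Hold, Hold): Side B can switch to Push (6 → 12). Not NE.
(Hold, Hold, Push): Side B can switch to Push (9 → 11). Not NE.
(Hold, Push, Hold): Side A gets 15, best alternative 4; Side B gets 12, best alternative 6; Mediator gets 7, best alternative 6. No profitable deviation — NE.
(Hold, Push, Push): Side A can switch to Concede (14 → 17). Not NE.
(The remaining 2 profiles each have a profitable deviation by the same check.)

Pure-strategy Nash equilibria: (Concede, Walk, Hold); (Hold, Push, Hold)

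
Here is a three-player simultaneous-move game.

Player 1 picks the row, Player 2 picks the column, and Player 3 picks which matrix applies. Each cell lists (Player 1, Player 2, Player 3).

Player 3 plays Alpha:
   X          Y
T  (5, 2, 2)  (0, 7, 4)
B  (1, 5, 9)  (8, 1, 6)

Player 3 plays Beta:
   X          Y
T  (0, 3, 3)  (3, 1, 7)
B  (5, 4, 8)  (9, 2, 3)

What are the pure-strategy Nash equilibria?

No pure-strategy Nash equilibrium.

Check each profile: it is a Nash equilibrium iff no player can strictly gain by switching unilaterally.
(T, X, Alpha): Player 2 can switch to Y (2 → 7). Not NE.
(T, X, Beta): Player 1 can switch to B (0 → 5). Not NE.
(T, Y, Alpha): Player 1 can switch to B (0 → 8). Not NE.
(T, Y, Beta): Player 1 can switch to B (3 → 9). Not NE.
(B, X, Alpha): Player 1 can switch to T (1 → 5). Not NE.
(B, X, Beta): Player 3 can switch to Alpha (8 → 9). Not NE.
(The remaining 2 profiles each have a profitable deviation by the same check.)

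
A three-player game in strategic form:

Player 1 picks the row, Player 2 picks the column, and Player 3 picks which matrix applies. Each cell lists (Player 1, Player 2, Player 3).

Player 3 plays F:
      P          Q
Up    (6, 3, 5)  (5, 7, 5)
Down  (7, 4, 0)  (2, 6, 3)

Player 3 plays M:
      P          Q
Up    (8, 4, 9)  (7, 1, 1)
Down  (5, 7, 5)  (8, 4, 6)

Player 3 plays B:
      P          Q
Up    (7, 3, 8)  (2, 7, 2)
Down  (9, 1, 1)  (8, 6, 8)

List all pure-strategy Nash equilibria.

Mark each player's best response to every combination of opponents' strategies; a profile where every player is best-responding is a pure Nash equilibrium.
Player 1 against (P, F): payoffs 6, 7 → best response Down.
Player 1 against (P, M): payoffs 8, 5 → best response Up.
Player 1 against (P, B): payoffs 7, 9 → best response Down.
Player 1 against (Q, F): payoffs 5, 2 → best response Up.
Player 1 against (Q, M): payoffs 7, 8 → best response Down.
Player 1 against (Q, B): payoffs 2, 8 → best response Down.
Player 2 against (Up, F): payoffs 3, 7 → best response Q.
Player 2 against (Up, M): payoffs 4, 1 → best response P.
Player 2 against (Up, B): payoffs 3, 7 → best response Q.
Player 2 against (Down, F): payoffs 4, 6 → best response Q.
Player 2 against (Down, M): payoffs 7, 4 → best response P.
Player 2 against (Down, B): payoffs 1, 6 → best response Q.
Player 3 against (Up, P): payoffs 5, 9, 8 → best response M.
Player 3 against (Up, Q): payoffs 5, 1, 2 → best response F.
Player 3 against (Down, P): payoffs 0, 5, 1 → best response M.
Player 3 against (Down, Q): payoffs 3, 6, 8 → best response B.
Mutual best responses: (Up, P, M); (Up, Q, F); (Down, Q, B).

(Up, P, M), (Up, Q, F), (Down, Q, B)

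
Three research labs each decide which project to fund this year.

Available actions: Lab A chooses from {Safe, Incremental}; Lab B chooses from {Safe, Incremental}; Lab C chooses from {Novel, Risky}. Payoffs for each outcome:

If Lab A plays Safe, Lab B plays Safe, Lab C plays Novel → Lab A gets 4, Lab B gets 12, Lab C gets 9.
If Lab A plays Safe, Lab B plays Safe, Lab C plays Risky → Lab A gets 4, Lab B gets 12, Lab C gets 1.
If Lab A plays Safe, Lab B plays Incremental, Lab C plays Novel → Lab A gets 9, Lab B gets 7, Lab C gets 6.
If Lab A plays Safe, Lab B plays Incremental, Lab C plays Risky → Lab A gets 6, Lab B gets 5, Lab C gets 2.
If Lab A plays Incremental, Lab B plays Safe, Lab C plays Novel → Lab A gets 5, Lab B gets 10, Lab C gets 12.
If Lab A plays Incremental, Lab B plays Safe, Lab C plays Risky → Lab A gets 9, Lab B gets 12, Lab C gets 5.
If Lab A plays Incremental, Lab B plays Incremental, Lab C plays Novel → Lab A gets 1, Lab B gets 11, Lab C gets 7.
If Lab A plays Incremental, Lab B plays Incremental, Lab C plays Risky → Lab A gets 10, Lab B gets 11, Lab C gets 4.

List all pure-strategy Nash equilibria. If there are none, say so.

No pure-strategy Nash equilibrium.

(Safe, Safe, Novel): Lab A can switch to Incremental (4 → 5). Not NE.
(Safe, Safe, Risky): Lab A can switch to Incremental (4 → 9). Not NE.
(Safe, Incremental, Novel): Lab B can switch to Safe (7 → 12). Not NE.
(Safe, Incremental, Risky): Lab A can switch to Incremental (6 → 10). Not NE.
(Incremental, Safe, Novel): Lab B can switch to Incremental (10 → 11). Not NE.
(Incremental, Safe, Risky): Lab C can switch to Novel (5 → 12). Not NE.
(The remaining 2 profiles each have a profitable deviation by the same check.)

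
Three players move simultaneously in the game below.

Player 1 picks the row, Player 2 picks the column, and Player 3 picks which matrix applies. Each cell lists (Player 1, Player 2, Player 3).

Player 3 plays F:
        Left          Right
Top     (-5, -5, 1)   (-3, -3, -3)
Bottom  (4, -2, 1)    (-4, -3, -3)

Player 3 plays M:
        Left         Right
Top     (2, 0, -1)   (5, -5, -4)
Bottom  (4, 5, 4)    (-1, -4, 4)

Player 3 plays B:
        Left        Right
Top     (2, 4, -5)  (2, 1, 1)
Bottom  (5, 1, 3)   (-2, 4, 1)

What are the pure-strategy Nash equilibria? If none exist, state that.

Pure NE: (Bottom, Left, M)

Player 1 against (Left, F): payoffs -5, 4 → best response Bottom.
Player 1 against (Left, M): payoffs 2, 4 → best response Bottom.
Player 1 against (Left, B): payoffs 2, 5 → best response Bottom.
Player 1 against (Right, F): payoffs -3, -4 → best response Top.
Player 1 against (Right, M): payoffs 5, -1 → best response Top.
Player 1 against (Right, B): payoffs 2, -2 → best response Top.
Player 2 against (Top, F): payoffs -5, -3 → best response Right.
Player 2 against (Top, M): payoffs 0, -5 → best response Left.
Player 2 against (Top, B): payoffs 4, 1 → best response Left.
Player 2 against (Bottom, F): payoffs -2, -3 → best response Left.
Player 2 against (Bottom, M): payoffs 5, -4 → best response Left.
Player 2 against (Bottom, B): payoffs 1, 4 → best response Right.
Player 3 against (Top, Left): payoffs 1, -1, -5 → best response F.
Player 3 against (Top, Right): payoffs -3, -4, 1 → best response B.
Player 3 against (Bottom, Left): payoffs 1, 4, 3 → best response M.
Player 3 against (Bottom, Right): payoffs -3, 4, 1 → best response M.
Mutual best responses: (Bottom, Left, M).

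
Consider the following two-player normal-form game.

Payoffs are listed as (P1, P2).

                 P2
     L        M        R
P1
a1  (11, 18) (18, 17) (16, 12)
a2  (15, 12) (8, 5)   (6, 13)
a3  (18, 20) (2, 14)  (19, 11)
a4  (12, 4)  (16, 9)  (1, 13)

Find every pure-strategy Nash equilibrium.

P1 against L: payoffs 11, 15, 18, 12 → best response a3.
P1 against M: payoffs 18, 8, 2, 16 → best response a1.
P1 against R: payoffs 16, 6, 19, 1 → best response a3.
P2 against a1: payoffs 18, 17, 12 → best response L.
P2 against a2: payoffs 12, 5, 13 → best response R.
P2 against a3: payoffs 20, 14, 11 → best response L.
P2 against a4: payoffs 4, 9, 13 → best response R.
Mutual best responses: (a3, L).

(a3, L)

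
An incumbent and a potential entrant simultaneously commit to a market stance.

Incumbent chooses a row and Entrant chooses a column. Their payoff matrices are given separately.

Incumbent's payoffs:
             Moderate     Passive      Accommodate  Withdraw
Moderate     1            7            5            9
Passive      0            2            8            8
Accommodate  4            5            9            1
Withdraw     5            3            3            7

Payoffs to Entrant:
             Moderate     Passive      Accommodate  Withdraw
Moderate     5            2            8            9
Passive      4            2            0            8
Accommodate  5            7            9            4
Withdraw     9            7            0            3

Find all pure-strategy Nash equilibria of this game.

Check each profile: it is a Nash equilibrium iff no player can strictly gain by switching unilaterally.
(Moderate, Moderate): Incumbent can switch to Accommodate (1 → 4). Not NE.
(Moderate, Passive): Entrant can switch to Moderate (2 → 5). Not NE.
(Moderate, Accommodate): Incumbent can switch to Passive (5 → 8). Not NE.
(Moderate, Withdraw): Incumbent gets 9, best alternative 8; Entrant gets 9, best alternative 8. No profitable deviation — NE.
(Passive, Moderate): Incumbent can switch to Moderate (0 → 1). Not NE.
(Passive, Passive): Incumbent can switch to Moderate (2 → 7). Not NE.
(Passive, Accommodate): Incumbent can switch to Accommodate (8 → 9). Not NE.
(Passive, Withdraw): Incumbent can switch to Moderate (8 → 9). Not NE.
(Accommodate, Moderate): Incumbent can switch to Withdraw (4 → 5). Not NE.
(Accommodate, Passive): Incumbent can switch to Moderate (5 → 7). Not NE.
(Accommodate, Accommodate): Incumbent gets 9, best alternative 8; Entrant gets 9, best alternative 7. No profitable deviation — NE.
(Accommodate, Withdraw): Incumbent can switch to Moderate (1 → 9). Not NE.
(Withdraw, Moderate): Incumbent gets 5, best alternative 4; Entrant gets 9, best alternative 7. No profitable deviation — NE.
(The remaining 3 profiles each have a profitable deviation by the same check.)

(Moderate, Withdraw), (Accommodate, Accommodate), (Withdraw, Moderate)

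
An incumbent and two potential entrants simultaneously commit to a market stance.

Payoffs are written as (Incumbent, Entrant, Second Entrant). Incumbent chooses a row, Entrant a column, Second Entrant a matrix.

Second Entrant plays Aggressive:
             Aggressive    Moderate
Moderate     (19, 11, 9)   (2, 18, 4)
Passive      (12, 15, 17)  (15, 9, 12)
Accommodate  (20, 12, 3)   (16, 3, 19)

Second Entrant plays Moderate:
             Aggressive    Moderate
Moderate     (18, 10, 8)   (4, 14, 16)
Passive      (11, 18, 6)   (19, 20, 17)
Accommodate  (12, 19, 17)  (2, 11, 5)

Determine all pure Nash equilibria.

For each player, find the best response to each opponent profile; mutual best responses are the pure NE.
Incumbent against (Aggressive, Aggressive): payoffs 19, 12, 20 → best response Accommodate.
Incumbent against (Aggressive, Moderate): payoffs 18, 11, 12 → best response Moderate.
Incumbent against (Moderate, Aggressive): payoffs 2, 15, 16 → best response Accommodate.
Incumbent against (Moderate, Moderate): payoffs 4, 19, 2 → best response Passive.
Entrant against (Moderate, Aggressive): payoffs 11, 18 → best response Moderate.
Entrant against (Moderate, Moderate): payoffs 10, 14 → best response Moderate.
Entrant against (Passive, Aggressive): payoffs 15, 9 → best response Aggressive.
Entrant against (Passive, Moderate): payoffs 18, 20 → best response Moderate.
Entrant against (Accommodate, Aggressive): payoffs 12, 3 → best response Aggressive.
Entrant against (Accommodate, Moderate): payoffs 19, 11 → best response Aggressive.
Second Entrant against (Moderate, Aggressive): payoffs 9, 8 → best response Aggressive.
Second Entrant against (Moderate, Moderate): payoffs 4, 16 → best response Moderate.
Second Entrant against (Passive, Aggressive): payoffs 17, 6 → best response Aggressive.
Second Entrant against (Passive, Moderate): payoffs 12, 17 → best response Moderate.
Second Entrant against (Accommodate, Aggressive): payoffs 3, 17 → best response Moderate.
Second Entrant against (Accommodate, Moderate): payoffs 19, 5 → best response Aggressive.
Mutual best responses: (Passive, Moderate, Moderate).

Pure NE: (Passive, Moderate, Moderate)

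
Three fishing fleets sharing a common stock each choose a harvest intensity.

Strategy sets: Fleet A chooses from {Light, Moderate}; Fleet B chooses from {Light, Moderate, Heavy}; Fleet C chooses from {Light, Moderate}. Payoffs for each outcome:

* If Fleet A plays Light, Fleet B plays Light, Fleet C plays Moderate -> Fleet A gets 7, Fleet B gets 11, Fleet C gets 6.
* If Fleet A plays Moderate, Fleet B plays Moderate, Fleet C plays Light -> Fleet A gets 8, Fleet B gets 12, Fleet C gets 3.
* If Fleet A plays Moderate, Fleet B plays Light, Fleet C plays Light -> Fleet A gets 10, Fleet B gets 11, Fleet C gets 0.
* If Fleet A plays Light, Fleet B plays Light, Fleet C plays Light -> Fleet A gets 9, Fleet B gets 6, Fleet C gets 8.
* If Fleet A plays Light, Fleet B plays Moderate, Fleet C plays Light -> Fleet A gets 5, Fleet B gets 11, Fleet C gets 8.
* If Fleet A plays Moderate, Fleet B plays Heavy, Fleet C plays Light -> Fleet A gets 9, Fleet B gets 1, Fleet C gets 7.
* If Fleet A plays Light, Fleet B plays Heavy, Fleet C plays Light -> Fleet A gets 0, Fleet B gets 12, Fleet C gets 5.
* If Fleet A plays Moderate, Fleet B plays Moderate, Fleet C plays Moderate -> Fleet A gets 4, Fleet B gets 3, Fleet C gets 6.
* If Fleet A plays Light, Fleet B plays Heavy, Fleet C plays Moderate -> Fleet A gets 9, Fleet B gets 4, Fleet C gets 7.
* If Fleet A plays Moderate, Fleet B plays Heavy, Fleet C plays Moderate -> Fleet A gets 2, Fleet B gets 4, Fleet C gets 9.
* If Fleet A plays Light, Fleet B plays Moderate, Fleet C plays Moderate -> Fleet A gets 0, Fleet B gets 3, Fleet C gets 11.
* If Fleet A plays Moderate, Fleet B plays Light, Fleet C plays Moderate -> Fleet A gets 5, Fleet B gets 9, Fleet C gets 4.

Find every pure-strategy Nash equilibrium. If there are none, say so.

Fleet A against (Light, Light): payoffs 9, 10 → best response Moderate.
Fleet A against (Light, Moderate): payoffs 7, 5 → best response Light.
Fleet A against (Moderate, Light): payoffs 5, 8 → best response Moderate.
Fleet A against (Moderate, Moderate): payoffs 0, 4 → best response Moderate.
Fleet A against (Heavy, Light): payoffs 0, 9 → best response Moderate.
Fleet A against (Heavy, Moderate): payoffs 9, 2 → best response Light.
Fleet B against (Light, Light): payoffs 6, 11, 12 → best response Heavy.
Fleet B against (Light, Moderate): payoffs 11, 3, 4 → best response Light.
Fleet B against (Moderate, Light): payoffs 11, 12, 1 → best response Moderate.
Fleet B against (Moderate, Moderate): payoffs 9, 3, 4 → best response Light.
Fleet C against (Light, Light): payoffs 8, 6 → best response Light.
Fleet C against (Light, Moderate): payoffs 8, 11 → best response Moderate.
Fleet C against (Light, Heavy): payoffs 5, 7 → best response Moderate.
Fleet C against (Moderate, Light): payoffs 0, 4 → best response Moderate.
Fleet C against (Moderate, Moderate): payoffs 3, 6 → best response Moderate.
Fleet C against (Moderate, Heavy): payoffs 7, 9 → best response Moderate.
No profile is a mutual best response for all players.

This game has no pure Nash equilibrium.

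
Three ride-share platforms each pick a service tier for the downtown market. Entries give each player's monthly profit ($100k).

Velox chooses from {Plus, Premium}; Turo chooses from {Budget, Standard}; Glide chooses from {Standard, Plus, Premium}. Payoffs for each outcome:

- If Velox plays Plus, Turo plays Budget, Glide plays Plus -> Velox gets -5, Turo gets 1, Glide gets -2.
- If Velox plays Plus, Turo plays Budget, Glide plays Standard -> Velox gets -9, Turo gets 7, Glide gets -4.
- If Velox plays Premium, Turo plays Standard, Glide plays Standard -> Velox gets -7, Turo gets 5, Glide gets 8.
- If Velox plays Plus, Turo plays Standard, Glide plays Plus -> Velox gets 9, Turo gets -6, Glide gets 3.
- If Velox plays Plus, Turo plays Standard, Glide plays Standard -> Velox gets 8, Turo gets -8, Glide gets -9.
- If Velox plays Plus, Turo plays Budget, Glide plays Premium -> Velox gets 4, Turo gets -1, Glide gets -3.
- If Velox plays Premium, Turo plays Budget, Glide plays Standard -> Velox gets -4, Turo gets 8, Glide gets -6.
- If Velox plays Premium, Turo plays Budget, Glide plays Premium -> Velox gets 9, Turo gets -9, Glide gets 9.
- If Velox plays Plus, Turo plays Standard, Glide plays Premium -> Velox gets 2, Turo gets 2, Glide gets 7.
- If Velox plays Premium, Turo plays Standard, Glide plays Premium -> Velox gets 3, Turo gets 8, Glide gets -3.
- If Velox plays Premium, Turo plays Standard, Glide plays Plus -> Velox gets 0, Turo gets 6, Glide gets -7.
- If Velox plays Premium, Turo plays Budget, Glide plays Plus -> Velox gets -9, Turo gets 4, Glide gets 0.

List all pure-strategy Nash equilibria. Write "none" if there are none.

Velox against (Budget, Standard): payoffs -9, -4 → best response Premium.
Velox against (Budget, Plus): payoffs -5, -9 → best response Plus.
Velox against (Budget, Premium): payoffs 4, 9 → best response Premium.
Velox against (Standard, Standard): payoffs 8, -7 → best response Plus.
Velox against (Standard, Plus): payoffs 9, 0 → best response Plus.
Velox against (Standard, Premium): payoffs 2, 3 → best response Premium.
Turo against (Plus, Standard): payoffs 7, -8 → best response Budget.
Turo against (Plus, Plus): payoffs 1, -6 → best response Budget.
Turo against (Plus, Premium): payoffs -1, 2 → best response Standard.
Turo against (Premium, Standard): payoffs 8, 5 → best response Budget.
Turo against (Premium, Plus): payoffs 4, 6 → best response Standard.
Turo against (Premium, Premium): payoffs -9, 8 → best response Standard.
Glide against (Plus, Budget): payoffs -4, -2, -3 → best response Plus.
Glide against (Plus, Standard): payoffs -9, 3, 7 → best response Premium.
Glide against (Premium, Budget): payoffs -6, 0, 9 → best response Premium.
Glide against (Premium, Standard): payoffs 8, -7, -3 → best response Standard.
Mutual best responses: (Plus, Budget, Plus).

Pure NE: (Plus, Budget, Plus)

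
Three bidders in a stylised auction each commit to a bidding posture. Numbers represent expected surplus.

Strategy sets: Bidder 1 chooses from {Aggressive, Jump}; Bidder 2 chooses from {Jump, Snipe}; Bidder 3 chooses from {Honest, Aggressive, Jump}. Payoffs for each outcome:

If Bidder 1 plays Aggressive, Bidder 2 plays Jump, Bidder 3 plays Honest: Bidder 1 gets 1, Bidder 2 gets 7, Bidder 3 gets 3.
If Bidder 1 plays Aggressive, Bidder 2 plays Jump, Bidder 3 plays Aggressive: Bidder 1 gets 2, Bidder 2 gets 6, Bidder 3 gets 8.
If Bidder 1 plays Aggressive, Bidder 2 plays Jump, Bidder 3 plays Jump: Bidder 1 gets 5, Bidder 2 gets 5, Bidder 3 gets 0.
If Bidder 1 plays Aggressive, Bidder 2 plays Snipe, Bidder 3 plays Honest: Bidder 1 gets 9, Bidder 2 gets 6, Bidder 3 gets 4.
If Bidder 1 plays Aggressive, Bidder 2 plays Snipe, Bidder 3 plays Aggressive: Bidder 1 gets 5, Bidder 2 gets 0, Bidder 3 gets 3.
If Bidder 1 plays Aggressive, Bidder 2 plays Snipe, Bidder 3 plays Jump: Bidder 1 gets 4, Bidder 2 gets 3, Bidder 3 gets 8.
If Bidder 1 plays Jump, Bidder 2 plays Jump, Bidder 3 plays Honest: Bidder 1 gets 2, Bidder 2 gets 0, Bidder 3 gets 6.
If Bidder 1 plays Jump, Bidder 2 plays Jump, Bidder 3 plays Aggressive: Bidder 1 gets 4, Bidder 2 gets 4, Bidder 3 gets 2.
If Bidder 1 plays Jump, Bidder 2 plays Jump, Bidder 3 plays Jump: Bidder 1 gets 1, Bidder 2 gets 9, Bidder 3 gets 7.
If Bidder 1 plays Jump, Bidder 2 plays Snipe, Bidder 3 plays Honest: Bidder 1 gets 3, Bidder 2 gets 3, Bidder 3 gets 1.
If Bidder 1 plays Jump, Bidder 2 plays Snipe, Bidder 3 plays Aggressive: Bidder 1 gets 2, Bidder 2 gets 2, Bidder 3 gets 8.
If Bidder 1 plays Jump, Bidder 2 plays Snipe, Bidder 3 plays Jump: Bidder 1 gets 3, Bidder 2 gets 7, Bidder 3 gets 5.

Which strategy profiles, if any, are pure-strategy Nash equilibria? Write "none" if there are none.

This game has no pure Nash equilibrium.

For each strategy profile, look for a profitable unilateral deviation.
(Aggressive, Jump, Honest): Bidder 1 can switch to Jump (1 → 2). Not NE.
(Aggressive, Jump, Aggressive): Bidder 1 can switch to Jump (2 → 4). Not NE.
(Aggressive, Jump, Jump): Bidder 3 can switch to Honest (0 → 3). Not NE.
(Aggressive, Snipe, Honest): Bidder 2 can switch to Jump (6 → 7). Not NE.
(Aggressive, Snipe, Aggressive): Bidder 2 can switch to Jump (0 → 6). Not NE.
(Aggressive, Snipe, Jump): Bidder 2 can switch to Jump (3 → 5). Not NE.
(Jump, Jump, Honest): Bidder 2 can switch to Snipe (0 → 3). Not NE.
(Jump, Jump, Aggressive): Bidder 3 can switch to Honest (2 → 6). Not NE.
(Jump, Jump, Jump): Bidder 1 can switch to Aggressive (1 → 5). Not NE.
(Jump, Snipe, Honest): Bidder 1 can switch to Aggressive (3 → 9). Not NE.
(Jump, Snipe, Aggressive): Bidder 1 can switch to Aggressive (2 → 5). Not NE.
(Jump, Snipe, Jump): Bidder 1 can switch to Aggressive (3 → 4). Not NE.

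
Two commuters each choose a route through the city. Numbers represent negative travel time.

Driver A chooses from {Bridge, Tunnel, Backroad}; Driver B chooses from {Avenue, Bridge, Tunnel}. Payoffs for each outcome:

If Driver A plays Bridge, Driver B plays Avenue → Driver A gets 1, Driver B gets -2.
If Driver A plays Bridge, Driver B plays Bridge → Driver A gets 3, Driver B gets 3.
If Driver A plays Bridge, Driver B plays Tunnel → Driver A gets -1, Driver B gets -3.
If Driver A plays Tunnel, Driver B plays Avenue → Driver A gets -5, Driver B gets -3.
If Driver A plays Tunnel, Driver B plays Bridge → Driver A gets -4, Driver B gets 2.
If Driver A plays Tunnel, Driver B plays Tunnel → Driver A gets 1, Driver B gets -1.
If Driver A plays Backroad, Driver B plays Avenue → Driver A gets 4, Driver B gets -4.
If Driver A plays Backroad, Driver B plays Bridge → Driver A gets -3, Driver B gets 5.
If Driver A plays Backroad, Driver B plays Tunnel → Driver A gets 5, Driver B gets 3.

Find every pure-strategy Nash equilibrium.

Check each profile: it is a Nash equilibrium iff no player can strictly gain by switching unilaterally.
(Bridge, Avenue): Driver A can switch to Backroad (1 → 4). Not NE.
(Bridge, Bridge): Driver A gets 3, best alternative -3; Driver B gets 3, best alternative -2. No profitable deviation — NE.
(Bridge, Tunnel): Driver A can switch to Tunnel (-1 → 1). Not NE.
(Tunnel, Avenue): Driver A can switch to Bridge (-5 → 1). Not NE.
(Tunnel, Bridge): Driver A can switch to Bridge (-4 → 3). Not NE.
(Tunnel, Tunnel): Driver A can switch to Backroad (1 → 5). Not NE.
(Backroad, Avenue): Driver B can switch to Bridge (-4 → 5). Not NE.
(Backroad, Bridge): Driver A can switch to Bridge (-3 → 3). Not NE.
(Backroad, Tunnel): Driver B can switch to Bridge (3 → 5). Not NE.

The unique pure-strategy Nash equilibrium is (Bridge, Bridge).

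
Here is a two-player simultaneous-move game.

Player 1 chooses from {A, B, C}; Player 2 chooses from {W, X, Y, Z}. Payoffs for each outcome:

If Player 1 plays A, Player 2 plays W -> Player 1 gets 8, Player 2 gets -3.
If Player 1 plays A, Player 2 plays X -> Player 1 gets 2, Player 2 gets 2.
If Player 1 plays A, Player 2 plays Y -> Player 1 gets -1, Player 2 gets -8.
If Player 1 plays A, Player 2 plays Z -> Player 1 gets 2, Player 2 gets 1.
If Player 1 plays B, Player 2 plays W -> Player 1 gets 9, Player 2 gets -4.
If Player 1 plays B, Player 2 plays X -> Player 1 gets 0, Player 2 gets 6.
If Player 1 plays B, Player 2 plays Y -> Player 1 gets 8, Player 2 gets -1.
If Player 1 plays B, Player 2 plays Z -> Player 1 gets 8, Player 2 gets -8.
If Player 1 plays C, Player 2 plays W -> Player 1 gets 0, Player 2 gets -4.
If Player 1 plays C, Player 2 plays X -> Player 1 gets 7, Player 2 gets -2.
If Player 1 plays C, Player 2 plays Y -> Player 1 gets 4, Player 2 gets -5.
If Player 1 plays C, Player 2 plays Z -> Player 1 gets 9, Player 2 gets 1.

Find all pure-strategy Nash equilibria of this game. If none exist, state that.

(A, W): Player 1 can switch to B (8 → 9). Not NE.
(A, X): Player 1 can switch to C (2 → 7). Not NE.
(A, Y): Player 1 can switch to B (-1 → 8). Not NE.
(A, Z): Player 1 can switch to B (2 → 8). Not NE.
(B, W): Player 2 can switch to X (-4 → 6). Not NE.
(B, X): Player 1 can switch to A (0 → 2). Not NE.
(B, Y): Player 2 can switch to X (-1 → 6). Not NE.
(B, Z): Player 1 can switch to C (8 → 9). Not NE.
(C, W): Player 1 can switch to A (0 → 8). Not NE.
(C, X): Player 2 can switch to Z (-2 → 1). Not NE.
(C, Z): Player 1 gets 9, best alternative 8; Player 2 gets 1, best alternative -2. No profitable deviation — NE.
(The remaining 1 profile has a profitable deviation by the same check.)

The unique pure-strategy Nash equilibrium is (C, Z).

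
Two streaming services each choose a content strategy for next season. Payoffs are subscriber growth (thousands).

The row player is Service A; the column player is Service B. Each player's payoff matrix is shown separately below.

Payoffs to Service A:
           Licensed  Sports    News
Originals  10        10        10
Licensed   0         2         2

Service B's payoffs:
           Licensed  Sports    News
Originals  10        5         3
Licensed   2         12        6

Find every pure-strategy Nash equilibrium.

Service A against Licensed: payoffs 10, 0 → best response Originals.
Service A against Sports: payoffs 10, 2 → best response Originals.
Service A against News: payoffs 10, 2 → best response Originals.
Service B against Originals: payoffs 10, 5, 3 → best response Licensed.
Service B against Licensed: payoffs 2, 12, 6 → best response Sports.
Mutual best responses: (Originals, Licensed).

(Originals, Licensed)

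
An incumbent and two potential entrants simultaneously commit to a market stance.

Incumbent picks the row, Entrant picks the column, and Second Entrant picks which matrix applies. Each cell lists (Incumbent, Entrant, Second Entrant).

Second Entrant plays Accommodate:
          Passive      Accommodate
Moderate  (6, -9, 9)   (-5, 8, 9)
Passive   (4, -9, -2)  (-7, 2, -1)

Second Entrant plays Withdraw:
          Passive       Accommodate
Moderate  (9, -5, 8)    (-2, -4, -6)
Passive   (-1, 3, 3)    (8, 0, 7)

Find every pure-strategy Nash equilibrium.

(Moderate, Accommodate, Accommodate)

Mark each player's best response to every combination of opponents' strategies; a profile where every player is best-responding is a pure Nash equilibrium.
Incumbent against (Passive, Accommodate): payoffs 6, 4 → best response Moderate.
Incumbent against (Passive, Withdraw): payoffs 9, -1 → best response Moderate.
Incumbent against (Accommodate, Accommodate): payoffs -5, -7 → best response Moderate.
Incumbent against (Accommodate, Withdraw): payoffs -2, 8 → best response Passive.
Entrant against (Moderate, Accommodate): payoffs -9, 8 → best response Accommodate.
Entrant against (Moderate, Withdraw): payoffs -5, -4 → best response Accommodate.
Entrant against (Passive, Accommodate): payoffs -9, 2 → best response Accommodate.
Entrant against (Passive, Withdraw): payoffs 3, 0 → best response Passive.
Second Entrant against (Moderate, Passive): payoffs 9, 8 → best response Accommodate.
Second Entrant against (Moderate, Accommodate): payoffs 9, -6 → best response Accommodate.
Second Entrant against (Passive, Passive): payoffs -2, 3 → best response Withdraw.
Second Entrant against (Passive, Accommodate): payoffs -1, 7 → best response Withdraw.
Mutual best responses: (Moderate, Accommodate, Accommodate).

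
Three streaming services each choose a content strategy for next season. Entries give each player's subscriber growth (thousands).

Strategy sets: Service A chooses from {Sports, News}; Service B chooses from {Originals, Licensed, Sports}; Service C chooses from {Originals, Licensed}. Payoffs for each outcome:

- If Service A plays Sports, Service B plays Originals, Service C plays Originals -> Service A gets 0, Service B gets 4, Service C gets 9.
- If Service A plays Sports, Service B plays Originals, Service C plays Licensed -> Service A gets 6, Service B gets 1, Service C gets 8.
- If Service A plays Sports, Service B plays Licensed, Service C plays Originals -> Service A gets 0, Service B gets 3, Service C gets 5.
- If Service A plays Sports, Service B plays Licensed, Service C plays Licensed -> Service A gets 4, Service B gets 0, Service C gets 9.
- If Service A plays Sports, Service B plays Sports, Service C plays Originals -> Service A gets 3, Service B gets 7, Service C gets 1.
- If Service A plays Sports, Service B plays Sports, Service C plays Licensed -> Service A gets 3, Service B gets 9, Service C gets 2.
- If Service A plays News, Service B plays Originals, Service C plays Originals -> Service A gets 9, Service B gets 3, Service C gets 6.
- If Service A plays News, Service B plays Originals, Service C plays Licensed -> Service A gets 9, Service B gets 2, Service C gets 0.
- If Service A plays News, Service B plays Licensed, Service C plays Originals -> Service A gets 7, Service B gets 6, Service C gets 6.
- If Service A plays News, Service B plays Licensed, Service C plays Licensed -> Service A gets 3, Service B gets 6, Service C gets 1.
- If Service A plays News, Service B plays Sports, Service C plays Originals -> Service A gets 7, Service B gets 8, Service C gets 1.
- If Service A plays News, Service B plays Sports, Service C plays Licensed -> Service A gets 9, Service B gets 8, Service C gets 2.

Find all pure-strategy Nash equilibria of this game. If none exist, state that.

The unique pure-strategy Nash equilibrium is (News, Sports, Licensed).

(Sports, Originals, Originals): Service A can switch to News (0 → 9). Not NE.
(Sports, Originals, Licensed): Service A can switch to News (6 → 9). Not NE.
(Sports, Licensed, Originals): Service A can switch to News (0 → 7). Not NE.
(Sports, Licensed, Licensed): Service B can switch to Originals (0 → 1). Not NE.
(Sports, Sports, Originals): Service A can switch to News (3 → 7). Not NE.
(Sports, Sports, Licensed): Service A can switch to News (3 → 9). Not NE.
(News, Originals, Originals): Service B can switch to Licensed (3 → 6). Not NE.
(News, Originals, Licensed): Service B can switch to Licensed (2 → 6). Not NE.
(News, Licensed, Originals): Service B can switch to Sports (6 → 8). Not NE.
(News, Licensed, Licensed): Service A can switch to Sports (3 → 4). Not NE.
(News, Sports, Originals): Service C can switch to Licensed (1 → 2). Not NE.
(News, Sports, Licensed): Service A gets 9, best alternative 3; Service B gets 8, best alternative 6; Service C gets 2, best alternative 1. No profitable deviation — NE.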